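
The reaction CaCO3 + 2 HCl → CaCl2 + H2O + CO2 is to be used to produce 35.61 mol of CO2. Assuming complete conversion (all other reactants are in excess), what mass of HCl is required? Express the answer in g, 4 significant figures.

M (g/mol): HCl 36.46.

n(CO2) = 35.61 mol
n(HCl) = (2/1) × 35.61 = 71.22 mol
mass = 71.22 × 36.46 = 2597 g

2597 g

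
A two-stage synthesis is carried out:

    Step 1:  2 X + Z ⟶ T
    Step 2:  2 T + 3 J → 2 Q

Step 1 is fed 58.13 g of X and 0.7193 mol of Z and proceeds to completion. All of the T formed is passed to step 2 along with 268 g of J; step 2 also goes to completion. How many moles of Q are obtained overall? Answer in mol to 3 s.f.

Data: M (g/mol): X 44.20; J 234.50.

0.658 mol

Step 1:
n(X) = 58.13 / 44.20 = 1.315 mol
n(Z) = 0.7193 mol
n/ν → X: 0.6575, Z: 0.7193; X is limiting.
n(T) produced = (1/2) × 1.315 = 0.6575 mol
Step 2:
n(T) available = 0.6575 mol
n(J) = 268.0 / 234.50 = 1.143 mol
n/ν → T: 0.3288, J: 0.3810; T is limiting.
n(Q) = (2/2) × 0.6575 = 0.6575 mol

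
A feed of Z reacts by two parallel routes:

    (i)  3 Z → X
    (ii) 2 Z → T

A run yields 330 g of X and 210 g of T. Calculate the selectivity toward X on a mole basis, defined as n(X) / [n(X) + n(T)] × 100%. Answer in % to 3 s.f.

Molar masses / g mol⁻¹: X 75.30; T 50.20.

n(X) = 330 / 75.30 = 4.382 mol
n(T) = 210 / 50.20 = 4.183 mol
selectivity = 4.382/(4.382+4.183) × 100 = 51.16 %

51.2 %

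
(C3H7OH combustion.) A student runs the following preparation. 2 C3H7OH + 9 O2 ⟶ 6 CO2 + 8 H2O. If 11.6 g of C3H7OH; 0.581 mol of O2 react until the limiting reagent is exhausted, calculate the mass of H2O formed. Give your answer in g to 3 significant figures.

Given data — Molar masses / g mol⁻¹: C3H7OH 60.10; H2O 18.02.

9.31 g

n(C3H7OH) = 11.60 / 60.10 = 0.1930 mol
n(O2) = 0.5810 mol
n/ν for C3H7OH = 0.1930/2 = 0.09650
n/ν for O2 = 0.5810/9 = 0.06456
Smallest n/ν is O2 → limiting reagent.
n(H2O) = (8/9) × 0.5810 = 0.5164 mol
mass = 0.5164 × 18.02 = 9.306 g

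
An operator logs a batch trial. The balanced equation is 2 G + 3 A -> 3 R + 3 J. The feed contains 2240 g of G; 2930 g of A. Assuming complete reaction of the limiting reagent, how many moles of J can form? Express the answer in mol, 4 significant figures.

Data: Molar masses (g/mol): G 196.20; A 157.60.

n(G) = 2240 / 196.20 = 11.42 mol
n(A) = 2930 / 157.60 = 18.59 mol
n/ν for G = 11.42/2 = 5.710
n/ν for A = 18.59/3 = 6.197
Smallest n/ν is G → limiting reagent.
n(J) = (3/2) × 11.42 = 17.13 mol

17.13 mol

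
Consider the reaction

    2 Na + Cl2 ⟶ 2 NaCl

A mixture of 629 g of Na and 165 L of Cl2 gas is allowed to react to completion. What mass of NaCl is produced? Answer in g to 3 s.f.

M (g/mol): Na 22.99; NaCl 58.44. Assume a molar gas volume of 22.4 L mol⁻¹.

n(Na) = 629.0 / 22.99 = 27.36 mol
n(Cl2) = 165.0 / 22.4 = 7.366 mol
n/ν for Na = 27.36/2 = 13.68
n/ν for Cl2 = 7.366/1 = 7.366
Smallest n/ν is Cl2 → limiting reagent.
n(NaCl) = (2/1) × 7.366 = 14.73 mol
mass = 14.73 × 58.44 = 860.8 g

861 g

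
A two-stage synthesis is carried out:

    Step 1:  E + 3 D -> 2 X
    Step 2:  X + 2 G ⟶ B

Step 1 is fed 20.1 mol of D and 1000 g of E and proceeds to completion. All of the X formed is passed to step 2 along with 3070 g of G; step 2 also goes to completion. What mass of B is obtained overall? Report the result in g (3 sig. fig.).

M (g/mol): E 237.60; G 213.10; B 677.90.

4880 g

Step 1:
n(D) = 20.10 mol
n(E) = 1000 / 237.60 = 4.209 mol
n/ν → D: 6.700, E: 4.209; E is limiting.
n(X) produced = (2/1) × 4.209 = 8.418 mol
Step 2:
n(X) available = 8.418 mol
n(G) = 3070 / 213.10 = 14.41 mol
n/ν → X: 8.418, G: 7.205; G is limiting.
n(B) = (1/2) × 14.41 = 7.205 mol
mass = 7.205 × 677.90 = 4884 g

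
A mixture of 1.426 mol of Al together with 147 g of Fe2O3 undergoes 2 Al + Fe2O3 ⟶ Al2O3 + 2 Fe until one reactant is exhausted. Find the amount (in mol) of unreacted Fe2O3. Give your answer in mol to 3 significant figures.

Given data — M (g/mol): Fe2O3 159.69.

0.208 mol

n(Al) = 1.426 mol
n(Fe2O3) = 147.0 / 159.69 = 0.9205 mol
n/ν → Al: 0.7130, Fe2O3: 0.9205; Al is limiting.
Fe2O3 consumed = (1/2) × 1.426 = 0.7130 mol
Fe2O3 remaining = 0.9205 − 0.7130 = 0.2075 mol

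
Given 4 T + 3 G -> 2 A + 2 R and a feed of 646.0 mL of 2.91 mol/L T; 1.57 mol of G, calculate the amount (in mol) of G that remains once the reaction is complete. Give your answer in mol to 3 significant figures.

0.160 mol

n(T) = 2.91 × 646.0/1000 = 1.880 mol
n(G) = 1.570 mol
n/ν for T = 1.880/4 = 0.4700
n/ν for G = 1.570/3 = 0.5233
Smallest n/ν is T → limiting reagent.
G consumed = (3/4) × 1.880 = 1.410 mol
G remaining = 1.570 − 1.410 = 0.1600 mol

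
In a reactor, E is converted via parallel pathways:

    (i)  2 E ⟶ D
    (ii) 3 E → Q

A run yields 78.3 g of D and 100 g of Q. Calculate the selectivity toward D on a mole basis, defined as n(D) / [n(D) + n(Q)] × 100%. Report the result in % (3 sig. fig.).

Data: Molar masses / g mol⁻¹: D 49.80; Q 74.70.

54.0 %

n(D) = 78.3 / 49.80 = 1.572 mol
n(Q) = 100 / 74.70 = 1.339 mol
selectivity = 1.572/(1.572+1.339) × 100 = 54.00 %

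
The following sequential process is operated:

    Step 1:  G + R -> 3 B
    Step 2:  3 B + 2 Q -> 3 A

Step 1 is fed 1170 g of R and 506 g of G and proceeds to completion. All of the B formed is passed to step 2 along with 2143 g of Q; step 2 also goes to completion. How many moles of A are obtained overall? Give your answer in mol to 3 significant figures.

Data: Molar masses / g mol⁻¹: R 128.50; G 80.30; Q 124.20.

Step 1:
n(R) = 1170 / 128.50 = 9.105 mol
n(G) = 506.0 / 80.30 = 6.301 mol
n/ν for R = 9.105/1 = 9.105
n/ν for G = 6.301/1 = 6.301
Smallest n/ν is G → limiting reagent.
n(B) produced = (3/1) × 6.301 = 18.90 mol
Step 2:
n(B) available = 18.90 mol
n(Q) = 2143 / 124.20 = 17.25 mol
n/ν for B = 18.90/3 = 6.300
n/ν for Q = 17.25/2 = 8.625
Smallest n/ν is B → limiting reagent.
n(A) = (3/3) × 18.90 = 18.90 mol

18.9 mol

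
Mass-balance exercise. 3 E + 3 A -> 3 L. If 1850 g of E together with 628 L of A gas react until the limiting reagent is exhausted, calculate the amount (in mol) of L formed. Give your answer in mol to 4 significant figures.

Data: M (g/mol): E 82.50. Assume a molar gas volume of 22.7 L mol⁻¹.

n(E) = 1850 / 82.50 = 22.42 mol
n(A) = 628.0 / 22.7 = 27.67 mol
n/ν for E = 22.42/3 = 7.473
n/ν for A = 27.67/3 = 9.223
Smallest n/ν is E → limiting reagent.
n(L) = (3/3) × 22.42 = 22.42 mol

22.42 mol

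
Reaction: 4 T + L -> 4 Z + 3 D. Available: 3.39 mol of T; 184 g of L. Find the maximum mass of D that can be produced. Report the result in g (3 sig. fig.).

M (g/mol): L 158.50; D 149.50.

380 g

n(T) = 3.390 mol
n(L) = 184.0 / 158.50 = 1.161 mol
n/ν for T = 3.390/4 = 0.8475
n/ν for L = 1.161/1 = 1.161
Smallest n/ν is T → limiting reagent.
n(D) = (3/4) × 3.390 = 2.543 mol
mass = 2.543 × 149.50 = 380.2 g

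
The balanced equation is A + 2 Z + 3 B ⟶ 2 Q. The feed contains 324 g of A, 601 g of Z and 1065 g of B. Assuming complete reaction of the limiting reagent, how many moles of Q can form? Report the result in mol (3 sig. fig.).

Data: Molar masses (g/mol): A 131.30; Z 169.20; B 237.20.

2.99 mol

n(A) = 324.0 / 131.30 = 2.468 mol
n(Z) = 601.0 / 169.20 = 3.552 mol
n(B) = 1065 / 237.20 = 4.490 mol
n/ν → A: 2.468, Z: 1.776, B: 1.497; B is limiting.
n(Q) = (2/3) × 4.490 = 2.993 mol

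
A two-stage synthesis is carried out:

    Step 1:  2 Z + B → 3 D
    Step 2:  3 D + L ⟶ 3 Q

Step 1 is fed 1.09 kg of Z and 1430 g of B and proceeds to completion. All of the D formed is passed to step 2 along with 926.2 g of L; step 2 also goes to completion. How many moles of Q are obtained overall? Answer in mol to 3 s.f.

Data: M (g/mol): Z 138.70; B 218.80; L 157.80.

11.8 mol

Step 1:
n(Z) = 1.090×1000 / 138.70 = 7.859 mol
n(B) = 1430 / 218.80 = 6.536 mol
n/ν → Z: 3.930, B: 6.536; Z is limiting.
n(D) produced = (3/2) × 7.859 = 11.79 mol
Step 2:
n(D) available = 11.79 mol
n(L) = 926.2 / 157.80 = 5.869 mol
n/ν → D: 3.930, L: 5.869; D is limiting.
n(Q) = (3/3) × 11.79 = 11.79 mol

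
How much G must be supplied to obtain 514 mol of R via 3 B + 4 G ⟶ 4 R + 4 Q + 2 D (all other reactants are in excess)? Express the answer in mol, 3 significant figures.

n(R) = 514.0 mol
n(G) = (4/4) × 514.0 = 514.0 mol

514 mol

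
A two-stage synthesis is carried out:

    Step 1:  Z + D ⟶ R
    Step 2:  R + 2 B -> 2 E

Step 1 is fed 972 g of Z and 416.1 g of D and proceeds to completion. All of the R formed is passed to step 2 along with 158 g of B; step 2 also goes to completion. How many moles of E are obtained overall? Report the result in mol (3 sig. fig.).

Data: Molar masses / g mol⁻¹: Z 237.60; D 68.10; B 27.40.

Step 1:
n(Z) = 972.0 / 237.60 = 4.091 mol
n(D) = 416.1 / 68.10 = 6.110 mol
n/ν → Z: 4.091, D: 6.110; Z is limiting.
n(R) produced = (1/1) × 4.091 = 4.091 mol
Step 2:
n(R) available = 4.091 mol
n(B) = 158.0 / 27.40 = 5.766 mol
n/ν → R: 4.091, B: 2.883; B is limiting.
n(E) = (2/2) × 5.766 = 5.766 mol

5.77 mol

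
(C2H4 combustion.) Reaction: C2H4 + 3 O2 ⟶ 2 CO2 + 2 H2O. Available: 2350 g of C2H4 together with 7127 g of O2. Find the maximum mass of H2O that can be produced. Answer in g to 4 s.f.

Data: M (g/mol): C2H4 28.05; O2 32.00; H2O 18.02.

n(C2H4) = 2350 / 28.05 = 83.78 mol
n(O2) = 7127 / 32.00 = 222.7 mol
n/ν for C2H4 = 83.78/1 = 83.78
n/ν for O2 = 222.7/3 = 74.23
Smallest n/ν is O2 → limiting reagent.
n(H2O) = (2/3) × 222.7 = 148.5 mol
mass = 148.5 × 18.02 = 2676 g

2676 g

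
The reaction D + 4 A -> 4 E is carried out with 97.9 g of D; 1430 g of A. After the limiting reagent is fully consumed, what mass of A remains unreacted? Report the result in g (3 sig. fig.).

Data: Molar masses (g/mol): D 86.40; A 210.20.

477 g

n(D) = 97.90 / 86.40 = 1.133 mol
n(A) = 1430 / 210.20 = 6.803 mol
n/ν for D = 1.133/1 = 1.133
n/ν for A = 6.803/4 = 1.701
Smallest n/ν is D → limiting reagent.
A consumed = (4/1) × 1.133 = 4.532 mol
A remaining = 6.803 − 4.532 = 2.271 mol
mass = 2.271 × 210.20 = 477.4 g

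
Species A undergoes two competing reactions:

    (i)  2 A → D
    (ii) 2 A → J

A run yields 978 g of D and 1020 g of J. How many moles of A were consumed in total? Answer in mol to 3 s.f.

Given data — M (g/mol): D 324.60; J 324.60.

n(D) = 978 / 324.60 = 3.013 mol
n(J) = 1020 / 324.60 = 3.142 mol
n(A) via (i) = (2/1)×3.013 = 6.026 mol
n(A) via (ii) = (2/1)×3.142 = 6.284 mol
total n(A) = 6.026 + 6.284 = 12.31 mol

12.3 mol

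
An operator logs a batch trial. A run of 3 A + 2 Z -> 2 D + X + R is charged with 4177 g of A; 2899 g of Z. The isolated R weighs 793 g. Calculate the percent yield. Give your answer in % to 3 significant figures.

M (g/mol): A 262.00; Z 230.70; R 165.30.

90.3 %

n(A) = 4177 / 262.00 = 15.94 mol
n(Z) = 2899 / 230.70 = 12.57 mol
n/ν for A = 15.94/3 = 5.313
n/ν for Z = 12.57/2 = 6.285
Smallest n/ν is A → limiting reagent.
theoretical n(R) = (1/3) × 15.94 = 5.313 mol → 878.2 g
% yield = 793 / 878.2 × 100 = 90.30 %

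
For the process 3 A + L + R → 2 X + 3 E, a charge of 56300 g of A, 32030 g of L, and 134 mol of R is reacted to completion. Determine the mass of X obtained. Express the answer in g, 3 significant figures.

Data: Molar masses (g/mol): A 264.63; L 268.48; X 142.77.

n(A) = 56300 / 264.63 = 212.7 mol
n(L) = 32030 / 268.48 = 119.3 mol
n(R) = 134.0 mol
n/ν → A: 70.90, L: 119.3, R: 134.0; A is limiting.
n(X) = (2/3) × 212.7 = 141.8 mol
mass = 141.8 × 142.77 = 20240 g

20200 g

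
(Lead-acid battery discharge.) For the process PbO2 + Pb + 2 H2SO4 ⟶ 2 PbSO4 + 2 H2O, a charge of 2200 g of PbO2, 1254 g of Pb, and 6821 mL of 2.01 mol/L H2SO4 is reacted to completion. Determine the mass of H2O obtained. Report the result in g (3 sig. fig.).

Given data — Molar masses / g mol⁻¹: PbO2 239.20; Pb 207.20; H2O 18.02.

n(PbO2) = 2200 / 239.20 = 9.197 mol
n(Pb) = 1254 / 207.20 = 6.052 mol
n(H2SO4) = 2.01 × 6821/1000 = 13.71 mol
n/ν for PbO2 = 9.197/1 = 9.197
n/ν for Pb = 6.052/1 = 6.052
n/ν for H2SO4 = 13.71/2 = 6.855
Smallest n/ν is Pb → limiting reagent.
n(H2O) = (2/1) × 6.052 = 12.10 mol
mass = 12.10 × 18.02 = 218.0 g

218 g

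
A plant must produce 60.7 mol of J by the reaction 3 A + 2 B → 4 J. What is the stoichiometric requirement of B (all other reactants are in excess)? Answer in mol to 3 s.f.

30.4 mol

n(J) = 60.70 mol
n(B) = (2/4) × 60.70 = 30.35 mol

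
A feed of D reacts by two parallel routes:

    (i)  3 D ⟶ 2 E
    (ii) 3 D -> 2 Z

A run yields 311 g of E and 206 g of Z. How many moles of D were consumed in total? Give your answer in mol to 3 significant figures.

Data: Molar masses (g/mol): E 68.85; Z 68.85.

11.3 mol

n(E) = 311 / 68.85 = 4.517 mol
n(Z) = 206 / 68.85 = 2.992 mol
n(D) via (i) = (3/2)×4.517 = 6.776 mol
n(D) via (ii) = (3/2)×2.992 = 4.488 mol
total n(D) = 6.776 + 4.488 = 11.26 mol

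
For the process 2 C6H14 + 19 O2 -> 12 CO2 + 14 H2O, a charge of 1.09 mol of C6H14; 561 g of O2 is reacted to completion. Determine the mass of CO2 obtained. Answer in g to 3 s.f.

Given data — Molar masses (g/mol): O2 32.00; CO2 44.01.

n(C6H14) = 1.090 mol
n(O2) = 561.0 / 32.00 = 17.53 mol
n/ν → C6H14: 0.5450, O2: 0.9226; C6H14 is limiting.
n(CO2) = (12/2) × 1.090 = 6.540 mol
mass = 6.540 × 44.01 = 287.8 g

288 g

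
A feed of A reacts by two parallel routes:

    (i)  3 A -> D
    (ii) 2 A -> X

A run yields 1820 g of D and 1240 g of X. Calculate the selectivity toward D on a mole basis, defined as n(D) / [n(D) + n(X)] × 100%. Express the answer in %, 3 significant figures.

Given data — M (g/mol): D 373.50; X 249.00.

49.5 %

n(D) = 1820 / 373.50 = 4.873 mol
n(X) = 1240 / 249.00 = 4.980 mol
selectivity = 4.873/(4.873+4.980) × 100 = 49.46 %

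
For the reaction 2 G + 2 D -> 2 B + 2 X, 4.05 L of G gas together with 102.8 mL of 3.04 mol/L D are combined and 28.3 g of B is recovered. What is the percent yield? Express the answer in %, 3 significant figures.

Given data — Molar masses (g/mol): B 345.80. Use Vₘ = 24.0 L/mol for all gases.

48.5 %

n(G) = 4.050 / 24.0 = 0.1688 mol
n(D) = 3.04 × 102.8/1000 = 0.3125 mol
n/ν for G = 0.1688/2 = 0.08440
n/ν for D = 0.3125/2 = 0.1563
Smallest n/ν is G → limiting reagent.
theoretical n(B) = (2/2) × 0.1688 = 0.1688 mol → 58.37 g
% yield = 28.3 / 58.37 × 100 = 48.48 %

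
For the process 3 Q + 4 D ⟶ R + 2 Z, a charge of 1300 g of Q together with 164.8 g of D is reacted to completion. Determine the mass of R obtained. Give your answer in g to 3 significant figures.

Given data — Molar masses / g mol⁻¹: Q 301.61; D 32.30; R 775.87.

990 g

n(Q) = 1300 / 301.61 = 4.310 mol
n(D) = 164.8 / 32.30 = 5.102 mol
n/ν → Q: 1.437, D: 1.276; D is limiting.
n(R) = (1/4) × 5.102 = 1.276 mol
mass = 1.276 × 775.87 = 990.0 g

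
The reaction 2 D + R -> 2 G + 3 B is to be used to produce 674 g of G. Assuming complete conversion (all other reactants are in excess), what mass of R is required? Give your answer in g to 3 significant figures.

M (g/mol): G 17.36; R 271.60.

5270 g

n(G) = 674 / 17.36 = 38.82 mol
n(R) = (1/2) × 38.82 = 19.41 mol
mass = 19.41 × 271.60 = 5272 g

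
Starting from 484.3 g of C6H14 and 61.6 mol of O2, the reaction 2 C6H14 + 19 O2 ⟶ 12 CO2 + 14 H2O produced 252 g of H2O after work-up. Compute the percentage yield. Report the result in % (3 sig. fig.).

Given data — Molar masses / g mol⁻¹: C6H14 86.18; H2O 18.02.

n(C6H14) = 484.3 / 86.18 = 5.620 mol
n(O2) = 61.60 mol
n/ν → C6H14: 2.810, O2: 3.242; C6H14 is limiting.
theoretical n(H2O) = (14/2) × 5.620 = 39.34 mol → 708.9 g
% yield = 252 / 708.9 × 100 = 35.55 %

35.6 %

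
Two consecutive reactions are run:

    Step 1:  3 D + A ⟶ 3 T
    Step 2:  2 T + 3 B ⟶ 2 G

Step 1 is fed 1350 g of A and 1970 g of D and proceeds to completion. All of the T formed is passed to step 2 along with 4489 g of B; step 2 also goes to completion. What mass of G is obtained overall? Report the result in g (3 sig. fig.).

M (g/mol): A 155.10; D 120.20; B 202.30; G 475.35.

Step 1:
n(A) = 1350 / 155.10 = 8.704 mol
n(D) = 1970 / 120.20 = 16.39 mol
n/ν for A = 8.704/1 = 8.704
n/ν for D = 16.39/3 = 5.463
Smallest n/ν is D → limiting reagent.
n(T) produced = (3/3) × 16.39 = 16.39 mol
Step 2:
n(T) available = 16.39 mol
n(B) = 4489 / 202.30 = 22.19 mol
n/ν for T = 16.39/2 = 8.195
n/ν for B = 22.19/3 = 7.397
Smallest n/ν is B → limiting reagent.
n(G) = (2/3) × 22.19 = 14.79 mol
mass = 14.79 × 475.35 = 7030 g

7030 g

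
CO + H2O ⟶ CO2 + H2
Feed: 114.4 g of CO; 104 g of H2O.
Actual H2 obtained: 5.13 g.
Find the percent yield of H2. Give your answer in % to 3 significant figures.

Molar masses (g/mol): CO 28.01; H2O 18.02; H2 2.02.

62.2 %

n(CO) = 114.4 / 28.01 = 4.084 mol
n(H2O) = 104.0 / 18.02 = 5.771 mol
n/ν for CO = 4.084/1 = 4.084
n/ν for H2O = 5.771/1 = 5.771
Smallest n/ν is CO → limiting reagent.
theoretical n(H2) = (1/1) × 4.084 = 4.084 mol → 8.250 g
% yield = 5.13 / 8.250 × 100 = 62.18 %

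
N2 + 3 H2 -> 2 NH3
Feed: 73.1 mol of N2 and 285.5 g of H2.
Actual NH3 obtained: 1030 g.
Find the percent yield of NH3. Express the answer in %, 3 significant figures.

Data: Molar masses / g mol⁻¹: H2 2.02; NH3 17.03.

64.2 %

n(N2) = 73.10 mol
n(H2) = 285.5 / 2.02 = 141.3 mol
n/ν for N2 = 73.10/1 = 73.10
n/ν for H2 = 141.3/3 = 47.10
Smallest n/ν is H2 → limiting reagent.
theoretical n(NH3) = (2/3) × 141.3 = 94.20 mol → 1604 g
% yield = 1030 / 1604 × 100 = 64.21 %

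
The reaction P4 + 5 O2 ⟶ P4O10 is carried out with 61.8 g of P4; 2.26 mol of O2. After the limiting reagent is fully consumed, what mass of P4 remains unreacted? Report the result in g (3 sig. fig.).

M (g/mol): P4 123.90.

5.80 g

n(P4) = 61.80 / 123.90 = 0.4988 mol
n(O2) = 2.260 mol
n/ν for P4 = 0.4988/1 = 0.4988
n/ν for O2 = 2.260/5 = 0.4520
Smallest n/ν is O2 → limiting reagent.
P4 consumed = (1/5) × 2.260 = 0.4520 mol
P4 remaining = 0.4988 − 0.4520 = 0.04680 mol
mass = 0.04680 × 123.90 = 5.799 g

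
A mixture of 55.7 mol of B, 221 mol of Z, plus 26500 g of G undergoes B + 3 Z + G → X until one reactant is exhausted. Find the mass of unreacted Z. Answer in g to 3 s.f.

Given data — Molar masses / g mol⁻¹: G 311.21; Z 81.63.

4400 g

n(B) = 55.70 mol
n(Z) = 221.0 mol
n(G) = 26500 / 311.21 = 85.15 mol
n/ν for B = 55.70/1 = 55.70
n/ν for Z = 221.0/3 = 73.67
n/ν for G = 85.15/1 = 85.15
Smallest n/ν is B → limiting reagent.
Z consumed = (3/1) × 55.70 = 167.1 mol
Z remaining = 221.0 − 167.1 = 53.90 mol
mass = 53.90 × 81.63 = 4400 g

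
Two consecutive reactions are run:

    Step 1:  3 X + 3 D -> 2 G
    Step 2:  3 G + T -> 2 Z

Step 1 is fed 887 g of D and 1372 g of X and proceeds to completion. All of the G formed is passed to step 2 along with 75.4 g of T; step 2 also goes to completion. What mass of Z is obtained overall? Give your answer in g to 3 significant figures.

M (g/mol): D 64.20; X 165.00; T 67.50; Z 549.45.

Step 1:
n(D) = 887.0 / 64.20 = 13.82 mol
n(X) = 1372 / 165.00 = 8.315 mol
n/ν → D: 4.607, X: 2.772; X is limiting.
n(G) produced = (2/3) × 8.315 = 5.543 mol
Step 2:
n(G) available = 5.543 mol
n(T) = 75.40 / 67.50 = 1.117 mol
n/ν → G: 1.848, T: 1.117; T is limiting.
n(Z) = (2/1) × 1.117 = 2.234 mol
mass = 2.234 × 549.45 = 1227 g

1230 g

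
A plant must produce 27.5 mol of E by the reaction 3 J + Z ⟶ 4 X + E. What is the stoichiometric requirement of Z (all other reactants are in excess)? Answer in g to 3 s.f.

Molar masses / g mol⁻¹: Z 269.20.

7400 g

n(E) = 27.50 mol
n(Z) = (1/1) × 27.50 = 27.50 mol
mass = 27.50 × 269.20 = 7403 g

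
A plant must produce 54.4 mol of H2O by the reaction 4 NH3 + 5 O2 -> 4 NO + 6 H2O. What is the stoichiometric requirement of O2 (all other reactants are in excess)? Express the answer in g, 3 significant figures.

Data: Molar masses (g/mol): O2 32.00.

1450 g

n(H2O) = 54.40 mol
n(O2) = (5/6) × 54.40 = 45.33 mol
mass = 45.33 × 32.00 = 1451 g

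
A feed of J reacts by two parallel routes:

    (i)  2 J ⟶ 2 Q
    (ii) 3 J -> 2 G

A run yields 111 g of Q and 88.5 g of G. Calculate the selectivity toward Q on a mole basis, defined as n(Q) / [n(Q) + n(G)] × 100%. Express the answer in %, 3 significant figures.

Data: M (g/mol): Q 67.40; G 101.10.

65.3 %

n(Q) = 111 / 67.40 = 1.647 mol
n(G) = 88.5 / 101.10 = 0.8754 mol
selectivity = 1.647/(1.647+0.8754) × 100 = 65.29 %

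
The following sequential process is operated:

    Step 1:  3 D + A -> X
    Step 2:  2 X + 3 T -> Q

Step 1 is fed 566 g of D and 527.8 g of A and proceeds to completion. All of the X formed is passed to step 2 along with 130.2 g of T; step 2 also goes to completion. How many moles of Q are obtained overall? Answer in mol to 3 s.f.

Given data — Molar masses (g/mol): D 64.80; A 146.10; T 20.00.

1.46 mol

Step 1:
n(D) = 566.0 / 64.80 = 8.735 mol
n(A) = 527.8 / 146.10 = 3.613 mol
n/ν for D = 8.735/3 = 2.912
n/ν for A = 3.613/1 = 3.613
Smallest n/ν is D → limiting reagent.
n(X) produced = (1/3) × 8.735 = 2.912 mol
Step 2:
n(X) available = 2.912 mol
n(T) = 130.2 / 20.00 = 6.510 mol
n/ν for X = 2.912/2 = 1.456
n/ν for T = 6.510/3 = 2.170
Smallest n/ν is X → limiting reagent.
n(Q) = (1/2) × 2.912 = 1.456 mol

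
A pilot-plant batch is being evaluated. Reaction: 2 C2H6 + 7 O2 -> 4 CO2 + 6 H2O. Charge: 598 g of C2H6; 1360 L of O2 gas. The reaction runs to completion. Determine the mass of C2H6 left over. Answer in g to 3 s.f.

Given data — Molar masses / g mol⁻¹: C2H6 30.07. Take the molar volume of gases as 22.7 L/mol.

n(C2H6) = 598.0 / 30.07 = 19.89 mol
n(O2) = 1360 / 22.7 = 59.91 mol
n/ν → C2H6: 9.945, O2: 8.559; O2 is limiting.
C2H6 consumed = (2/7) × 59.91 = 17.12 mol
C2H6 remaining = 19.89 − 17.12 = 2.770 mol
mass = 2.770 × 30.07 = 83.29 g

83.3 g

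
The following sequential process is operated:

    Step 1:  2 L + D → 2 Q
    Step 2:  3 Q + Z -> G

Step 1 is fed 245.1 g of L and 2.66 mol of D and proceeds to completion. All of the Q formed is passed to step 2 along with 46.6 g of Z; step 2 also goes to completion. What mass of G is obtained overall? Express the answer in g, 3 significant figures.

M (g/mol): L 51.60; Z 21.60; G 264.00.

Step 1:
n(L) = 245.1 / 51.60 = 4.750 mol
n(D) = 2.660 mol
n/ν for L = 4.750/2 = 2.375
n/ν for D = 2.660/1 = 2.660
Smallest n/ν is L → limiting reagent.
n(Q) produced = (2/2) × 4.750 = 4.750 mol
Step 2:
n(Q) available = 4.750 mol
n(Z) = 46.60 / 21.60 = 2.157 mol
n/ν for Q = 4.750/3 = 1.583
n/ν for Z = 2.157/1 = 2.157
Smallest n/ν is Q → limiting reagent.
n(G) = (1/3) × 4.750 = 1.583 mol
mass = 1.583 × 264.00 = 417.9 g

418 g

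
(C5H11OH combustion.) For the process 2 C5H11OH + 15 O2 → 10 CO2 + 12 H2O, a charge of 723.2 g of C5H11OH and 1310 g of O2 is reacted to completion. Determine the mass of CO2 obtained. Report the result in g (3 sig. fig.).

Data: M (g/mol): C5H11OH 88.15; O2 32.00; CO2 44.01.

1200 g

n(C5H11OH) = 723.2 / 88.15 = 8.204 mol
n(O2) = 1310 / 32.00 = 40.94 mol
n/ν for C5H11OH = 8.204/2 = 4.102
n/ν for O2 = 40.94/15 = 2.729
Smallest n/ν is O2 → limiting reagent.
n(CO2) = (10/15) × 40.94 = 27.29 mol
mass = 27.29 × 44.01 = 1201 g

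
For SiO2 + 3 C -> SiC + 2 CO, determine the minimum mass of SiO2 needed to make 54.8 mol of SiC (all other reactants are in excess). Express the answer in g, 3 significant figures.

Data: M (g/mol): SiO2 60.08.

3290 g

n(SiC) = 54.80 mol
n(SiO2) = (1/1) × 54.80 = 54.80 mol
mass = 54.80 × 60.08 = 3292 g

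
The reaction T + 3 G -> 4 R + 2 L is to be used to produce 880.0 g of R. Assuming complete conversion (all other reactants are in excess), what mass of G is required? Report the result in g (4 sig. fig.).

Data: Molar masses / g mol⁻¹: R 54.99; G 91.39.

1097 g

n(R) = 880.0 / 54.99 = 16.00 mol
n(G) = (3/4) × 16.00 = 12.00 mol
mass = 12.00 × 91.39 = 1097 g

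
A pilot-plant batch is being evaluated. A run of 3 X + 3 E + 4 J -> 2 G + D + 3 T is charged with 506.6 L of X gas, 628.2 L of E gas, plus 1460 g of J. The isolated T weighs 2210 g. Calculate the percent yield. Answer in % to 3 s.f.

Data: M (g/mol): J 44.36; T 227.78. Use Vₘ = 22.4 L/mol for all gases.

42.9 %

n(X) = 506.6 / 22.4 = 22.62 mol
n(E) = 628.2 / 22.4 = 28.04 mol
n(J) = 1460 / 44.36 = 32.91 mol
n/ν for X = 22.62/3 = 7.540
n/ν for E = 28.04/3 = 9.347
n/ν for J = 32.91/4 = 8.228
Smallest n/ν is X → limiting reagent.
theoretical n(T) = (3/3) × 22.62 = 22.62 mol → 5152 g
% yield = 2210 / 5152 × 100 = 42.90 %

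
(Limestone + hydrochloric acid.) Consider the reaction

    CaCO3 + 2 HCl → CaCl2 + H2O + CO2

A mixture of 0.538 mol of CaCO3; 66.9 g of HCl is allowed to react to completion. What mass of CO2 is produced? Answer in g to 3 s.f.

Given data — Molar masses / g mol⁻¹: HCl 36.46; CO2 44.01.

n(CaCO3) = 0.5380 mol
n(HCl) = 66.90 / 36.46 = 1.835 mol
n/ν → CaCO3: 0.5380, HCl: 0.9175; CaCO3 is limiting.
n(CO2) = (1/1) × 0.5380 = 0.5380 mol
mass = 0.5380 × 44.01 = 23.68 g

23.7 g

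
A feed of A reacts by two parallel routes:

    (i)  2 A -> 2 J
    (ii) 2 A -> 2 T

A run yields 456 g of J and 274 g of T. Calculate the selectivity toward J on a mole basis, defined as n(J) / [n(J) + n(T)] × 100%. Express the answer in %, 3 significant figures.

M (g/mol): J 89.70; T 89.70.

62.5 %

n(J) = 456 / 89.70 = 5.084 mol
n(T) = 274 / 89.70 = 3.055 mol
selectivity = 5.084/(5.084+3.055) × 100 = 62.46 %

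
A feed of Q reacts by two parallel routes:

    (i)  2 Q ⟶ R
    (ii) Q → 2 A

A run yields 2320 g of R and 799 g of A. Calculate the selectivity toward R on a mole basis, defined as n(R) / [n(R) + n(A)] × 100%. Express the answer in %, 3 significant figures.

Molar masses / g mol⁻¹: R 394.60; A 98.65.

42.1 %

n(R) = 2320 / 394.60 = 5.879 mol
n(A) = 799 / 98.65 = 8.099 mol
selectivity = 5.879/(5.879+8.099) × 100 = 42.06 %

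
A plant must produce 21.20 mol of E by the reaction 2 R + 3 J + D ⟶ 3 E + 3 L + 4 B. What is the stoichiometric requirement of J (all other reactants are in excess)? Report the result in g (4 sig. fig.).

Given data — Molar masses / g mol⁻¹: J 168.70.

n(E) = 21.20 mol
n(J) = (3/3) × 21.20 = 21.20 mol
mass = 21.20 × 168.70 = 3576 g

3576 g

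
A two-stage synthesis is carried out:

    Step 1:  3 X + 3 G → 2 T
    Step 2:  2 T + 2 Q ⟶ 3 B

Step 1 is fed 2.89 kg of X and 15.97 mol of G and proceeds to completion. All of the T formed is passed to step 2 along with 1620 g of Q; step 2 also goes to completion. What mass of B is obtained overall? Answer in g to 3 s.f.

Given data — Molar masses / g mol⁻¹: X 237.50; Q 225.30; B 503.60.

5430 g

Step 1:
n(X) = 2.890×1000 / 237.50 = 12.17 mol
n(G) = 15.97 mol
n/ν → X: 4.057, G: 5.323; X is limiting.
n(T) produced = (2/3) × 12.17 = 8.113 mol
Step 2:
n(T) available = 8.113 mol
n(Q) = 1620 / 225.30 = 7.190 mol
n/ν → T: 4.057, Q: 3.595; Q is limiting.
n(B) = (3/2) × 7.190 = 10.79 mol
mass = 10.79 × 503.60 = 5434 g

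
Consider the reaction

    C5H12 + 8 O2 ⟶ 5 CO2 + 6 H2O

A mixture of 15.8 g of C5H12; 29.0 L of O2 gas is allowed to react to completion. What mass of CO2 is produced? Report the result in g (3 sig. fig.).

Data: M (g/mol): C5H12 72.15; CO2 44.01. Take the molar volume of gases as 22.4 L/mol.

n(C5H12) = 15.80 / 72.15 = 0.2190 mol
n(O2) = 29.00 / 22.4 = 1.295 mol
n/ν for C5H12 = 0.2190/1 = 0.2190
n/ν for O2 = 1.295/8 = 0.1619
Smallest n/ν is O2 → limiting reagent.
n(CO2) = (5/8) × 1.295 = 0.8094 mol
mass = 0.8094 × 44.01 = 35.62 g

35.6 g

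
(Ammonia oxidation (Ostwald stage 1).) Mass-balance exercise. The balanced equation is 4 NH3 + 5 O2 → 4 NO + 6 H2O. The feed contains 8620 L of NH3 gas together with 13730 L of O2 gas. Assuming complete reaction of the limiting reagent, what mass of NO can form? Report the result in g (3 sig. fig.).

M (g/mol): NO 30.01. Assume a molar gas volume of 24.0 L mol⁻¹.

10800 g

n(NH3) = 8620 / 24.0 = 359.2 mol
n(O2) = 13730 / 24.0 = 572.1 mol
n/ν → NH3: 89.80, O2: 114.4; NH3 is limiting.
n(NO) = (4/4) × 359.2 = 359.2 mol
mass = 359.2 × 30.01 = 10780 g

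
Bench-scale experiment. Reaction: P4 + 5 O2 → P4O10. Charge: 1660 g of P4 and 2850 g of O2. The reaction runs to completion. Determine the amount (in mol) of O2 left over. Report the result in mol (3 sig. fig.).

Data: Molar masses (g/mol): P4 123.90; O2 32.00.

n(P4) = 1660 / 123.90 = 13.40 mol
n(O2) = 2850 / 32.00 = 89.06 mol
n/ν for P4 = 13.40/1 = 13.40
n/ν for O2 = 89.06/5 = 17.81
Smallest n/ν is P4 → limiting reagent.
O2 consumed = (5/1) × 13.40 = 67.00 mol
O2 remaining = 89.06 − 67.00 = 22.06 mol

22.1 mol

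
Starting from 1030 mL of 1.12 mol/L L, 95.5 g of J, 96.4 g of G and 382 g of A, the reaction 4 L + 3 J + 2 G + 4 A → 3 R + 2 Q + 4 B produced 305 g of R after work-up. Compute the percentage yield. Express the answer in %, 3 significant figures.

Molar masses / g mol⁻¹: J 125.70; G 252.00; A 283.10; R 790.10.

67.3 %

n(L) = 1.12 × 1030/1000 = 1.154 mol
n(J) = 95.50 / 125.70 = 0.7597 mol
n(G) = 96.40 / 252.00 = 0.3825 mol
n(A) = 382.0 / 283.10 = 1.349 mol
n/ν for L = 1.154/4 = 0.2885
n/ν for J = 0.7597/3 = 0.2532
n/ν for G = 0.3825/2 = 0.1913
n/ν for A = 1.349/4 = 0.3373
Smallest n/ν is G → limiting reagent.
theoretical n(R) = (3/2) × 0.3825 = 0.5738 mol → 453.4 g
% yield = 305 / 453.4 × 100 = 67.27 %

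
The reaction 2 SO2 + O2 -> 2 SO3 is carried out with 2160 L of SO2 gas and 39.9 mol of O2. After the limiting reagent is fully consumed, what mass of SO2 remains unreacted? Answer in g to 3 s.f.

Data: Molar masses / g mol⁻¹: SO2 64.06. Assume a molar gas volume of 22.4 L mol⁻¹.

1070 g

n(SO2) = 2160 / 22.4 = 96.43 mol
n(O2) = 39.90 mol
n/ν for SO2 = 96.43/2 = 48.22
n/ν for O2 = 39.90/1 = 39.90
Smallest n/ν is O2 → limiting reagent.
SO2 consumed = (2/1) × 39.90 = 79.80 mol
SO2 remaining = 96.43 − 79.80 = 16.63 mol
mass = 16.63 × 64.06 = 1065 g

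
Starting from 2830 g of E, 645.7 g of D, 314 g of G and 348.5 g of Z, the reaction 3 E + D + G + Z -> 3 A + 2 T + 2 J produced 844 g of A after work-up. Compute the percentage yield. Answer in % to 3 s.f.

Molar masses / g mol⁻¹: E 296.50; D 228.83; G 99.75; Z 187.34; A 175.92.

n(E) = 2830 / 296.50 = 9.545 mol
n(D) = 645.7 / 228.83 = 2.822 mol
n(G) = 314.0 / 99.75 = 3.148 mol
n(Z) = 348.5 / 187.34 = 1.860 mol
n/ν for E = 9.545/3 = 3.182
n/ν for D = 2.822/1 = 2.822
n/ν for G = 3.148/1 = 3.148
n/ν for Z = 1.860/1 = 1.860
Smallest n/ν is Z → limiting reagent.
theoretical n(A) = (3/1) × 1.860 = 5.580 mol → 981.6 g
% yield = 844 / 981.6 × 100 = 85.98 %

86.0 %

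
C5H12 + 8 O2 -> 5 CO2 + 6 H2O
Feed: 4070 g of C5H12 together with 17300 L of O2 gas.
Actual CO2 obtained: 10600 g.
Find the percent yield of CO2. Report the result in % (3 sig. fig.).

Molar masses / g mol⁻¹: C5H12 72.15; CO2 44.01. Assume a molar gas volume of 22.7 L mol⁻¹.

85.4 %

n(C5H12) = 4070 / 72.15 = 56.41 mol
n(O2) = 17300 / 22.7 = 762.1 mol
n/ν for C5H12 = 56.41/1 = 56.41
n/ν for O2 = 762.1/8 = 95.26
Smallest n/ν is C5H12 → limiting reagent.
theoretical n(CO2) = (5/1) × 56.41 = 282.1 mol → 12420 g
% yield = 10600 / 12420 × 100 = 85.35 %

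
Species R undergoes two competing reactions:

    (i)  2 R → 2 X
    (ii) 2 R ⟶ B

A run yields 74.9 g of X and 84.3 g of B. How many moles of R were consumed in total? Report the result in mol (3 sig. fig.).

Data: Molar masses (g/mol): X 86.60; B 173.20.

1.84 mol

n(X) = 74.9 / 86.60 = 0.8649 mol
n(B) = 84.3 / 173.20 = 0.4867 mol
n(R) via (i) = (2/2)×0.8649 = 0.8649 mol
n(R) via (ii) = (2/1)×0.4867 = 0.9734 mol
total n(R) = 0.8649 + 0.9734 = 1.838 mol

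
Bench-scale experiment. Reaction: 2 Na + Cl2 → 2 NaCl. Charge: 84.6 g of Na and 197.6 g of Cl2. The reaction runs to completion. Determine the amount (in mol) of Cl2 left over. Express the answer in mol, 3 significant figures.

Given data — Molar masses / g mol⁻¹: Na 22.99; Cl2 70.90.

n(Na) = 84.60 / 22.99 = 3.680 mol
n(Cl2) = 197.6 / 70.90 = 2.787 mol
n/ν for Na = 3.680/2 = 1.840
n/ν for Cl2 = 2.787/1 = 2.787
Smallest n/ν is Na → limiting reagent.
Cl2 consumed = (1/2) × 3.680 = 1.840 mol
Cl2 remaining = 2.787 − 1.840 = 0.9470 mol

0.947 mol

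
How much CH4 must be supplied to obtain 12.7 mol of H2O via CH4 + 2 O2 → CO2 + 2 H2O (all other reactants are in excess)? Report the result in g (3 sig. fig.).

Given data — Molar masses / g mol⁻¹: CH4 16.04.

n(H2O) = 12.70 mol
n(CH4) = (1/2) × 12.70 = 6.350 mol
mass = 6.350 × 16.04 = 101.9 g

102 g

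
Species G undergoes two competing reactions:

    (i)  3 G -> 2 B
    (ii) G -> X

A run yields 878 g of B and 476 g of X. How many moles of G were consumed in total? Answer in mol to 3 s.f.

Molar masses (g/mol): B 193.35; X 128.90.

n(B) = 878 / 193.35 = 4.541 mol
n(X) = 476 / 128.90 = 3.693 mol
n(G) via (i) = (3/2)×4.541 = 6.812 mol
n(G) via (ii) = (1/1)×3.693 = 3.693 mol
total n(G) = 6.812 + 3.693 = 10.51 mol

10.5 mol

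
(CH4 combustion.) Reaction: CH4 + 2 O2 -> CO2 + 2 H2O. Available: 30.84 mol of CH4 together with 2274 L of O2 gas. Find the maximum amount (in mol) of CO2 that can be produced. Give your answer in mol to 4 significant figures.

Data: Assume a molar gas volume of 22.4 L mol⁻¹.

n(CH4) = 30.84 mol
n(O2) = 2274 / 22.4 = 101.5 mol
n/ν for CH4 = 30.84/1 = 30.84
n/ν for O2 = 101.5/2 = 50.75
Smallest n/ν is CH4 → limiting reagent.
n(CO2) = (1/1) × 30.84 = 30.84 mol

30.84 mol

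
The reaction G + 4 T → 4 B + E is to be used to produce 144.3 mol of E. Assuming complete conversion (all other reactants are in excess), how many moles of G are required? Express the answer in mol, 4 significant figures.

144.3 mol

n(E) = 144.3 mol
n(G) = (1/1) × 144.3 = 144.3 mol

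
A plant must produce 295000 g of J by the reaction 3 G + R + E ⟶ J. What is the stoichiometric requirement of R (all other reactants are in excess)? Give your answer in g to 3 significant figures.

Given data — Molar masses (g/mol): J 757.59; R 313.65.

122000 g

n(J) = 295000 / 757.59 = 389.4 mol
n(R) = (1/1) × 389.4 = 389.4 mol
mass = 389.4 × 313.65 = 122100 g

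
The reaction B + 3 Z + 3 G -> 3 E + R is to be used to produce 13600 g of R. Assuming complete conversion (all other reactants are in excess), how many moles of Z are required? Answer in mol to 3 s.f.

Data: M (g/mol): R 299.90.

n(R) = 13600 / 299.90 = 45.35 mol
n(Z) = (3/1) × 45.35 = 136.1 mol

136 mol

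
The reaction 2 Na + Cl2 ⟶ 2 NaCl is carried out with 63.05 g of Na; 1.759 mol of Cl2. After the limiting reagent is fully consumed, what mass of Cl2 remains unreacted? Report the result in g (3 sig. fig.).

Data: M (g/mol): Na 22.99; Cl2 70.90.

27.5 g

n(Na) = 63.05 / 22.99 = 2.742 mol
n(Cl2) = 1.759 mol
n/ν → Na: 1.371, Cl2: 1.759; Na is limiting.
Cl2 consumed = (1/2) × 2.742 = 1.371 mol
Cl2 remaining = 1.759 − 1.371 = 0.3880 mol
mass = 0.3880 × 70.90 = 27.51 g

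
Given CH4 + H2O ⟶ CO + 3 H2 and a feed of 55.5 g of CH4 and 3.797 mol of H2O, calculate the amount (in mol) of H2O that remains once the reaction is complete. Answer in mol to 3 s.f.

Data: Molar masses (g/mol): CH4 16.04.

n(CH4) = 55.50 / 16.04 = 3.460 mol
n(H2O) = 3.797 mol
n/ν for CH4 = 3.460/1 = 3.460
n/ν for H2O = 3.797/1 = 3.797
Smallest n/ν is CH4 → limiting reagent.
H2O consumed = (1/1) × 3.460 = 3.460 mol
H2O remaining = 3.797 − 3.460 = 0.3370 mol

0.337 mol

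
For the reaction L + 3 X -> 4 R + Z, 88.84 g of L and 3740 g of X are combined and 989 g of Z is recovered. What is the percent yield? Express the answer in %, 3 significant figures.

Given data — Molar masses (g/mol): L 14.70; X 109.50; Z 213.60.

n(L) = 88.84 / 14.70 = 6.044 mol
n(X) = 3740 / 109.50 = 34.16 mol
n/ν → L: 6.044, X: 11.39; L is limiting.
theoretical n(Z) = (1/1) × 6.044 = 6.044 mol → 1291 g
% yield = 989 / 1291 × 100 = 76.61 %

76.6 %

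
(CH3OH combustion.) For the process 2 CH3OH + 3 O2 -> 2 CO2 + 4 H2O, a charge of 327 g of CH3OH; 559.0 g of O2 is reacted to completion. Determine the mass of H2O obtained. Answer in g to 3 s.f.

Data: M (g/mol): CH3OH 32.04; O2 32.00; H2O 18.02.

n(CH3OH) = 327.0 / 32.04 = 10.21 mol
n(O2) = 559.0 / 32.00 = 17.47 mol
n/ν for CH3OH = 10.21/2 = 5.105
n/ν for O2 = 17.47/3 = 5.823
Smallest n/ν is CH3OH → limiting reagent.
n(H2O) = (4/2) × 10.21 = 20.42 mol
mass = 20.42 × 18.02 = 368.0 g

368 g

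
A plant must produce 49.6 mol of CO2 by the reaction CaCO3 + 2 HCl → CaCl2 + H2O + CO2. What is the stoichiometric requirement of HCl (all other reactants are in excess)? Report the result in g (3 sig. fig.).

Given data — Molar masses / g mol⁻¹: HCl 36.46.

3620 g

n(CO2) = 49.60 mol
n(HCl) = (2/1) × 49.60 = 99.20 mol
mass = 99.20 × 36.46 = 3617 g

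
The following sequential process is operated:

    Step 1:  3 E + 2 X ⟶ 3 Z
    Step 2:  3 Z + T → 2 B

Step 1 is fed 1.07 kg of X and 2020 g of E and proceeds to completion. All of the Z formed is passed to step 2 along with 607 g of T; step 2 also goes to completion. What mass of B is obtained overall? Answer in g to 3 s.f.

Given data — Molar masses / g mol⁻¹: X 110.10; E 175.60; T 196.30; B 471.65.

Step 1:
n(X) = 1.070×1000 / 110.10 = 9.718 mol
n(E) = 2020 / 175.60 = 11.50 mol
n/ν for X = 9.718/2 = 4.859
n/ν for E = 11.50/3 = 3.833
Smallest n/ν is E → limiting reagent.
n(Z) produced = (3/3) × 11.50 = 11.50 mol
Step 2:
n(Z) available = 11.50 mol
n(T) = 607.0 / 196.30 = 3.092 mol
n/ν for Z = 11.50/3 = 3.833
n/ν for T = 3.092/1 = 3.092
Smallest n/ν is T → limiting reagent.
n(B) = (2/1) × 3.092 = 6.184 mol
mass = 6.184 × 471.65 = 2917 g

2920 g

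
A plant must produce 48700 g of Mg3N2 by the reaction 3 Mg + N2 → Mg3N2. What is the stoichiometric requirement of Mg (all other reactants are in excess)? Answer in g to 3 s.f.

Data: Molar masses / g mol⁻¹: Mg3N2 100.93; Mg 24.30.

35200 g

n(Mg3N2) = 48700 / 100.93 = 482.5 mol
n(Mg) = (3/1) × 482.5 = 1448 mol
mass = 1448 × 24.30 = 35190 g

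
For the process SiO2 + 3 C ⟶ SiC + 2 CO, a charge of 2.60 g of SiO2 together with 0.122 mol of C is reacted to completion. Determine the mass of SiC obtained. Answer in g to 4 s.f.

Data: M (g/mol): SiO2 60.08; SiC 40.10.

n(SiO2) = 2.600 / 60.08 = 0.04328 mol
n(C) = 0.1220 mol
n/ν → SiO2: 0.04328, C: 0.04067; C is limiting.
n(SiC) = (1/3) × 0.1220 = 0.04067 mol
mass = 0.04067 × 40.10 = 1.631 g

1.631 g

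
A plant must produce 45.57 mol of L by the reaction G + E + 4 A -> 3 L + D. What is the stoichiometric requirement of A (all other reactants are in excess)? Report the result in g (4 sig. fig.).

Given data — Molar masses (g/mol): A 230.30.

13990 g

n(L) = 45.57 mol
n(A) = (4/3) × 45.57 = 60.76 mol
mass = 60.76 × 230.30 = 13990 g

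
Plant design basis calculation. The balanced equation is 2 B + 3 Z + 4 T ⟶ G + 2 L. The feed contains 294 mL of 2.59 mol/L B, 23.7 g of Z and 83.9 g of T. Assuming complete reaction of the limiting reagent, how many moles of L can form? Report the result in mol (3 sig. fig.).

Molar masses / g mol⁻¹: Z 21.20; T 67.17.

0.625 mol

n(B) = 2.59 × 294.0/1000 = 0.7615 mol
n(Z) = 23.70 / 21.20 = 1.118 mol
n(T) = 83.90 / 67.17 = 1.249 mol
n/ν for B = 0.7615/2 = 0.3808
n/ν for Z = 1.118/3 = 0.3727
n/ν for T = 1.249/4 = 0.3123
Smallest n/ν is T → limiting reagent.
n(L) = (2/4) × 1.249 = 0.6245 mol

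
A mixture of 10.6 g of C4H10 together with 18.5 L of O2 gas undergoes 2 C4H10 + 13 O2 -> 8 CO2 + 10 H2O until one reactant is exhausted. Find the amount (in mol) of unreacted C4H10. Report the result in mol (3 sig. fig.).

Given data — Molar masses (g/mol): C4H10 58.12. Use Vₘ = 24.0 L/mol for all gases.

0.0638 mol

n(C4H10) = 10.60 / 58.12 = 0.1824 mol
n(O2) = 18.50 / 24.0 = 0.7708 mol
n/ν → C4H10: 0.09120, O2: 0.05929; O2 is limiting.
C4H10 consumed = (2/13) × 0.7708 = 0.1186 mol
C4H10 remaining = 0.1824 − 0.1186 = 0.06380 mol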